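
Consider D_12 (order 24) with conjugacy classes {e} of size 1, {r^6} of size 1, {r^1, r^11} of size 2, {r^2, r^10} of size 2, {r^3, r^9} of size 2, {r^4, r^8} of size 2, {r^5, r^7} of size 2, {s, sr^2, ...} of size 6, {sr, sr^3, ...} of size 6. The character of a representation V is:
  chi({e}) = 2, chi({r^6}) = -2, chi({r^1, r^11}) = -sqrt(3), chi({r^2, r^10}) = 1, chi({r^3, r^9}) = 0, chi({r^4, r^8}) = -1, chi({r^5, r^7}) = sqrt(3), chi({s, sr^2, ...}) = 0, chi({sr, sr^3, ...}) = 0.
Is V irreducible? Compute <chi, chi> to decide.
Irreducible: <chi, chi> = 1.

Working: <chi, chi> = (1/|G|) sum_C |C| * |chi(C)|^2 = (1/24)[1*|2|^2 + 1*|-2|^2 + 2*|-sqrt(3)|^2 + 2*|1|^2 + 2*|0|^2 + 2*|-1|^2 + 2*|sqrt(3)|^2 + 6*|0|^2 + 6*|0|^2]
  = (1/24)[(4) + (4) + (6) + (2) + (0) + (2) + (6) + (0) + (0)] = 24/24 = 1.
A character is irreducible iff <chi, chi> = 1, so this representation is irreducible.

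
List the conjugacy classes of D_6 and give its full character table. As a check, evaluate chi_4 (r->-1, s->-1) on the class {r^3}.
Conjugacy classes: {e} of size 1, {r^3} of size 1, {r^1, r^5} of size 2, {r^2, r^4} of size 2, {s, sr^2, ...} of size 3, {sr, sr^3, ...} of size 3.
Character table:
  irrep \ class              {e} (size 1)  {r^3} (size 1)  {r^1, r^5} (size 2)  {r^2, r^4} (size 2)  {s, sr^2, ...} (size 3)  {sr, sr^3, ...} (size 3)
  chi_1 (triv)               1             1               1                    1                    1                        1                       
  chi_2 (sign: r->1, s->-1)  1             1               1                    1                    -1                       -1                      
  chi_3 (r->-1, s->1)        1             -1              -1                   1                    1                        -1                      
  chi_4 (r->-1, s->-1)       1             -1              -1                   1                    -1                       1                       
  chi_5 (2d, j=1)            2             -2              1                    -1                   0                        0                       
  chi_6 (2d, j=2)            2             2               -1                   -1                   0                        0                       

Spot check: chi_4 (r->-1, s->-1) on {r^3} = -1.

Derivation: D_6 has order 2*6 = 12 with 6 conjugacy classes, hence 6 irreducibles. Sum of squared dims 1 + 1 + 1 + 1 + 4 + 4 = 12 = |G|. Linear characters come from the abelianisation; the 2-dimensional irreps have character r^k -> 2*cos(2*pi*j*k/6), reflections -> 0.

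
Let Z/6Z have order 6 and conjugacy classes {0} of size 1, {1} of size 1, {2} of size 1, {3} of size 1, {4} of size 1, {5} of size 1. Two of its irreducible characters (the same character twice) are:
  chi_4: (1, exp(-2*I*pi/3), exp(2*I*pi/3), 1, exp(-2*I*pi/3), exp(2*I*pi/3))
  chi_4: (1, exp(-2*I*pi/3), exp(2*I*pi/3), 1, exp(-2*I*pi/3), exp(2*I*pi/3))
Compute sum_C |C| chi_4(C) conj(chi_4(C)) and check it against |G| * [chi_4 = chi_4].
Sum = 6 = |G| = 6; so <chi_4, chi_4> = 1 (norm-1 confirms irreducibility).

Explanation: Compute term by term over conjugacy classes (|C| * chi_4(C) * conj(chi_4(C))):
  1*(1)*conj(1) + 1*(exp(-2*I*pi/3))*conj(exp(-2*I*pi/3)) + 1*(exp(2*I*pi/3))*conj(exp(2*I*pi/3)) + 1*(1)*conj(1) + 1*(exp(-2*I*pi/3))*conj(exp(-2*I*pi/3)) + 1*(exp(2*I*pi/3))*conj(exp(2*I*pi/3))
  = (1) + (1) + (1) + (1) + (1) + (1)
  = 6.
(Exp terms are combined using exp(i*s)*conj(exp(i*t)) = exp(i*(s-t)), and sums of them are collapsed using the identity that for every m > 1 the m distinct m-th roots of unity sum to 0, e.g. 1 + exp(2*I*pi/3) + exp(-2*I*pi/3) = 0.)
Dividing by |G| = 6 gives 6/6 = 1, matching the row-orthogonality relation <chi_4, chi_4> = [chi_4 = chi_4].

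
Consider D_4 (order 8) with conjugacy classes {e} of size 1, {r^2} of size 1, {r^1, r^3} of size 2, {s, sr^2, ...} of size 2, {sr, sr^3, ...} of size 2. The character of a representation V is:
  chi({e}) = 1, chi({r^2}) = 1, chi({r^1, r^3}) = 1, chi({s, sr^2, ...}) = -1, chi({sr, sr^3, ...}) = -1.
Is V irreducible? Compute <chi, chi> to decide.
Irreducible: <chi, chi> = 1.

Solution. <chi, chi> = (1/|G|) sum_C |C| * |chi(C)|^2 = (1/8)[1*|1|^2 + 1*|1|^2 + 2*|1|^2 + 2*|-1|^2 + 2*|-1|^2]
  = (1/8)[(1) + (1) + (2) + (2) + (2)] = 8/8 = 1.
A character is irreducible iff <chi, chi> = 1, so this representation is irreducible.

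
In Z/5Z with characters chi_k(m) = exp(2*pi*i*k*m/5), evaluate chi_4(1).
chi_4(1) = zeta_5^4 = exp(-2*I*pi/5)

chi_4(1) = zeta_5^(4*1) = zeta_5^4. Since zeta_5^5 = 1, this equals zeta_5^4 = exp(2*pi*i*4/5) = exp(-2*I*pi/5).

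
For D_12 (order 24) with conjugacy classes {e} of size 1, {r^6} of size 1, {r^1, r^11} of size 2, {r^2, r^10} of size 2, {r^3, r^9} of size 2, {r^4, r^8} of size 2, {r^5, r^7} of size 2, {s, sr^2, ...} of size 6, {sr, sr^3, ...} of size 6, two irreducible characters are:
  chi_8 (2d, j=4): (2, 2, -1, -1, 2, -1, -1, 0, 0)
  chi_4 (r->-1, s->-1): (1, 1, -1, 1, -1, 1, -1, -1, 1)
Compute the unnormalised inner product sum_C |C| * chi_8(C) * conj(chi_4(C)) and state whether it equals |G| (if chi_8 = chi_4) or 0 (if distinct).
Sum = 0; so <chi_8, chi_4> = 0 (distinct irreducibles are orthogonal).

Justification: Compute term by term over conjugacy classes (|C| * chi_8(C) * conj(chi_4(C))):
  1*(2)*conj(1) + 1*(2)*conj(1) + 2*(-1)*conj(-1) + 2*(-1)*conj(1) + 2*(2)*conj(-1) + 2*(-1)*conj(1) + 2*(-1)*conj(-1) + 6*(0)*conj(-1) + 6*(0)*conj(1)
  = (2) + (2) + (2) + (-2) + (-4) + (-2) + (2) + (0) + (0)
  = 0.
Dividing by |G| = 24 gives 0/24 = 0, matching the row-orthogonality relation <chi_8, chi_4> = [chi_8 = chi_4].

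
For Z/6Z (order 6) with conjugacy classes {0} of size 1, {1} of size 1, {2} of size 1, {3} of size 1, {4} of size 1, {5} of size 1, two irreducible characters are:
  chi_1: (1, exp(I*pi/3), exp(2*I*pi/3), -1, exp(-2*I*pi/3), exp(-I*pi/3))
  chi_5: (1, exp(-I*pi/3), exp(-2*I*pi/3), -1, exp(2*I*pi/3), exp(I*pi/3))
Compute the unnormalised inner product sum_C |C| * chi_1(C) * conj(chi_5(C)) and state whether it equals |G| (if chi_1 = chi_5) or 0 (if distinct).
Sum = 0; so <chi_1, chi_5> = 0 (distinct irreducibles are orthogonal).

Explanation: Compute term by term over conjugacy classes (|C| * chi_1(C) * conj(chi_5(C))):
  1*(1)*conj(1) + 1*(exp(I*pi/3))*conj(exp(-I*pi/3)) + 1*(exp(2*I*pi/3))*conj(exp(-2*I*pi/3)) + 1*(-1)*conj(-1) + 1*(exp(-2*I*pi/3))*conj(exp(2*I*pi/3)) + 1*(exp(-I*pi/3))*conj(exp(I*pi/3))
  = (1) + (exp(2*I*pi/3)) + (exp(-2*I*pi/3)) + (1) + (exp(2*I*pi/3)) + (exp(-2*I*pi/3))
  = 0.
(Exp terms are combined using exp(i*s)*conj(exp(i*t)) = exp(i*(s-t)), and sums of them are collapsed using the identity that for every m > 1 the m distinct m-th roots of unity sum to 0, e.g. 1 + exp(2*I*pi/3) + exp(-2*I*pi/3) = 0.)
Dividing by |G| = 6 gives 0/6 = 0, matching the row-orthogonality relation <chi_1, chi_5> = [chi_1 = chi_5].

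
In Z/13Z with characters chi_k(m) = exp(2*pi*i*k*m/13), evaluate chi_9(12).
chi_9(12) = zeta_13^108 = exp(8*I*pi/13)

Reasoning: chi_9(12) = zeta_13^(9*12) = zeta_13^108. Since zeta_13^13 = 1, this equals zeta_13^4 = exp(2*pi*i*4/13) = exp(8*I*pi/13).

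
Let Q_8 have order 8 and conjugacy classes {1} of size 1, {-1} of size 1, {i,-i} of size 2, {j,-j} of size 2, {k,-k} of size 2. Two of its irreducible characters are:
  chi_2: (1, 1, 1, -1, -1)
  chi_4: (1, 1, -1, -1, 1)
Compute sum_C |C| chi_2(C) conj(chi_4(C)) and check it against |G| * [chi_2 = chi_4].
Sum = 0; so <chi_2, chi_4> = 0 (distinct irreducibles are orthogonal).

Why: Compute term by term over conjugacy classes (|C| * chi_2(C) * conj(chi_4(C))):
  1*(1)*conj(1) + 1*(1)*conj(1) + 2*(1)*conj(-1) + 2*(-1)*conj(-1) + 2*(-1)*conj(1)
  = (1) + (1) + (-2) + (2) + (-2)
  = 0.
Dividing by |G| = 8 gives 0/8 = 0, matching the row-orthogonality relation <chi_2, chi_4> = [chi_2 = chi_4].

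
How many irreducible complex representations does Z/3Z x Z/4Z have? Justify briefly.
12

Reasoning: The number of irreducible complex representations of a finite group equals its number of conjugacy classes. Z/3Z x Z/4Z is abelian of order 12, so every element is its own conjugacy class: 12 classes, so Z/3Z x Z/4Z (order 12) has exactly 12 irreducible complex representations.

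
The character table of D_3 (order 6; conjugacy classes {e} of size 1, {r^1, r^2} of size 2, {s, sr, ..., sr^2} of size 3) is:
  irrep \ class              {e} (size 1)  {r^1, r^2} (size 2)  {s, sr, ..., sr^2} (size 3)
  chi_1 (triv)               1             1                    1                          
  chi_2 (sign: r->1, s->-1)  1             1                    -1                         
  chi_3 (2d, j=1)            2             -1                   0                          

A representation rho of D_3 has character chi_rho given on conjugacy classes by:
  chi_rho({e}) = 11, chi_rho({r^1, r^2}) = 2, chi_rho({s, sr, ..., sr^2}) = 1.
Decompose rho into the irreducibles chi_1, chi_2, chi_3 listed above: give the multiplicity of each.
Multiplicities: chi_1: 3, chi_2: 2, chi_3: 3.

Reasoning: Use <chi_rho, chi> = (1/|G|) sum_C |C| * chi_rho(C) * conj(chi(C)) with |G| = 6 for each irreducible chi in the table:
  <chi_rho, chi_1> = (1/6)[1*(11)*conj(1) + 2*(2)*conj(1) + 3*(1)*conj(1)]
      = (1/6)[(11) + (4) + (3)] = 18/6 = 3
  <chi_rho, chi_2> = (1/6)[1*(11)*conj(1) + 2*(2)*conj(1) + 3*(1)*conj(-1)]
      = (1/6)[(11) + (4) + (-3)] = 12/6 = 2
  <chi_rho, chi_3> = (1/6)[1*(11)*conj(2) + 2*(2)*conj(-1) + 3*(1)*conj(0)]
      = (1/6)[(22) + (-4) + (0)] = 18/6 = 3
Dimension check: dim(rho) = sum (mult * dim) = 3*1 + 2*1 + 3*2 = 11 = chi_rho(e) = 11.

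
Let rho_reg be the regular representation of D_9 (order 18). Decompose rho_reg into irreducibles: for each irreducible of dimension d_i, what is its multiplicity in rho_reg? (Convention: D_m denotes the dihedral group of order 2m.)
Each irreducible V_i of dimension d_i appears with multiplicity d_i, i.e. rho_reg = (direct sum over all irreducibles V_i) d_i V_i. The irreducible dimensions for D_9 are 1, 1, 2, 2, 2, 2: 2 irreducibles of dimension 1, each with multiplicity 1; 4 irreducibles of dimension 2, each with multiplicity 2. Total dimension 2*1*1 + 4*2*2 = 18 = |G|.

Proof sketch: General theorem: in the regular representation of a finite group G, each irreducible appears with multiplicity equal to its dimension. Check: dim(rho_reg) = sum d_i^2 = 1 + 1 + 4 + 4 + 4 + 4 = 18 = |G|.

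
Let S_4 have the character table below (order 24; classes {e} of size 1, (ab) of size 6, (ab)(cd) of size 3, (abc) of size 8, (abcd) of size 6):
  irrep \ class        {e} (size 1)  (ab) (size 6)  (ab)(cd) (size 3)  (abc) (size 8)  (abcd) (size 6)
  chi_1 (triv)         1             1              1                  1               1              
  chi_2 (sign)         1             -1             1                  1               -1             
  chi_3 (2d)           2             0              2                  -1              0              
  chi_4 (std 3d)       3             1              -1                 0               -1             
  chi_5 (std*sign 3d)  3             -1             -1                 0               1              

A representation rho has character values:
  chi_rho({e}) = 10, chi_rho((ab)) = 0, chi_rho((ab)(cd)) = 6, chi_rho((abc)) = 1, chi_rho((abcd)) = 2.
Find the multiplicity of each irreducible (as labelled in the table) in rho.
Multiplicities: chi_1: 2, chi_2: 1, chi_3: 2, chi_4: 0, chi_5: 1.

Explanation: Use <chi_rho, chi> = (1/|G|) sum_C |C| * chi_rho(C) * conj(chi(C)) with |G| = 24 for each irreducible chi in the table:
  <chi_rho, chi_1> = (1/24)[1*(10)*conj(1) + 6*(0)*conj(1) + 3*(6)*conj(1) + 8*(1)*conj(1) + 6*(2)*conj(1)]
      = (1/24)[(10) + (0) + (18) + (8) + (12)] = 48/24 = 2
  <chi_rho, chi_2> = (1/24)[1*(10)*conj(1) + 6*(0)*conj(-1) + 3*(6)*conj(1) + 8*(1)*conj(1) + 6*(2)*conj(-1)]
      = (1/24)[(10) + (0) + (18) + (8) + (-12)] = 24/24 = 1
  <chi_rho, chi_3> = (1/24)[1*(10)*conj(2) + 6*(0)*conj(0) + 3*(6)*conj(2) + 8*(1)*conj(-1) + 6*(2)*conj(0)]
      = (1/24)[(20) + (0) + (36) + (-8) + (0)] = 48/24 = 2
  <chi_rho, chi_4> = (1/24)[1*(10)*conj(3) + 6*(0)*conj(1) + 3*(6)*conj(-1) + 8*(1)*conj(0) + 6*(2)*conj(-1)]
      = (1/24)[(30) + (0) + (-18) + (0) + (-12)] = 0/24 = 0
  <chi_rho, chi_5> = (1/24)[1*(10)*conj(3) + 6*(0)*conj(-1) + 3*(6)*conj(-1) + 8*(1)*conj(0) + 6*(2)*conj(1)]
      = (1/24)[(30) + (0) + (-18) + (0) + (12)] = 24/24 = 1
Dimension check: dim(rho) = sum (mult * dim) = 2*1 + 1*1 + 2*2 + 0*3 + 1*3 = 10 = chi_rho(e) = 10.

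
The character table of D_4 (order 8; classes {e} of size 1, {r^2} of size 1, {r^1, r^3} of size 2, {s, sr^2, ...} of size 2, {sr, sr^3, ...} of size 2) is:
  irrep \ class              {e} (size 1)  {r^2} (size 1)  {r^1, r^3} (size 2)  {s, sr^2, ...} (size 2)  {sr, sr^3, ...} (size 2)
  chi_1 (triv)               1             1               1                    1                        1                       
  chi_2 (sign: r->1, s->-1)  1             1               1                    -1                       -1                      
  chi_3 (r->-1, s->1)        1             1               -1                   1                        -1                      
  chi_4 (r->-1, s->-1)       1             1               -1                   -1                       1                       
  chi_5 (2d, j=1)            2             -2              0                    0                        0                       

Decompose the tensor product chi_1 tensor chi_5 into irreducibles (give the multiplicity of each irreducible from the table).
chi_1 tensor chi_5 = chi_5 (all other irreducibles have multiplicity 0).

Proof sketch: The character of a tensor product is the pointwise product (chi_1 * chi_5)(C) = chi_1(C) * chi_5(C):
  {e}: (1)*(2), {r^2}: (1)*(-2), {r^1, r^3}: (1)*(0), {s, sr^2, ...}: (1)*(0), {sr, sr^3, ...}: (1)*(0)
so (chi_1 * chi_5) takes values
  {e} -> 2, {r^2} -> -2, {r^1, r^3} -> 0, {s, sr^2, ...} -> 0, {sr, sr^3, ...} -> 0.
Now take the inner product of this character with each irreducible chi from the table, <chi_1*chi_5, chi> = (1/8) sum_C |C| (chi_1*chi_5)(C) conj(chi(C)):
  <chi_1*chi_5, chi_1> = (1/8)[1*(2)*conj(1) + 1*(-2)*conj(1) + 2*(0)*conj(1) + 2*(0)*conj(1) + 2*(0)*conj(1)]
      = (1/8)[(2) + (-2) + (0) + (0) + (0)] = 0/8 = 0
  <chi_1*chi_5, chi_2> = (1/8)[1*(2)*conj(1) + 1*(-2)*conj(1) + 2*(0)*conj(1) + 2*(0)*conj(-1) + 2*(0)*conj(-1)]
      = (1/8)[(2) + (-2) + (0) + (0) + (0)] = 0/8 = 0
  <chi_1*chi_5, chi_3> = (1/8)[1*(2)*conj(1) + 1*(-2)*conj(1) + 2*(0)*conj(-1) + 2*(0)*conj(1) + 2*(0)*conj(-1)]
      = (1/8)[(2) + (-2) + (0) + (0) + (0)] = 0/8 = 0
  <chi_1*chi_5, chi_4> = (1/8)[1*(2)*conj(1) + 1*(-2)*conj(1) + 2*(0)*conj(-1) + 2*(0)*conj(-1) + 2*(0)*conj(1)]
      = (1/8)[(2) + (-2) + (0) + (0) + (0)] = 0/8 = 0
  <chi_1*chi_5, chi_5> = (1/8)[1*(2)*conj(2) + 1*(-2)*conj(-2) + 2*(0)*conj(0) + 2*(0)*conj(0) + 2*(0)*conj(0)]
      = (1/8)[(4) + (4) + (0) + (0) + (0)] = 8/8 = 1
Hence the multiplicities are chi_5: 1. Dimension check: dim(chi_1)*dim(chi_5) = 1*2 = 2 and sum (mult * dim) = 1*2 = 2.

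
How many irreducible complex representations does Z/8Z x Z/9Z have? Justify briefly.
72

Justification: The number of irreducible complex representations of a finite group equals its number of conjugacy classes. Z/8Z x Z/9Z is abelian of order 72, so every element is its own conjugacy class: 72 classes, so Z/8Z x Z/9Z (order 72) has exactly 72 irreducible complex representations.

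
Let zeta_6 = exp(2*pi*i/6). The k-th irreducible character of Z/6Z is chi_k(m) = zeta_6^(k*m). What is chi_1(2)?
chi_1(2) = zeta_6^2 = exp(2*I*pi/3)

Proof sketch: chi_1(2) = zeta_6^(1*2) = zeta_6^2. Since zeta_6^6 = 1, this equals zeta_6^2 = exp(2*pi*i*2/6) = exp(2*I*pi/3).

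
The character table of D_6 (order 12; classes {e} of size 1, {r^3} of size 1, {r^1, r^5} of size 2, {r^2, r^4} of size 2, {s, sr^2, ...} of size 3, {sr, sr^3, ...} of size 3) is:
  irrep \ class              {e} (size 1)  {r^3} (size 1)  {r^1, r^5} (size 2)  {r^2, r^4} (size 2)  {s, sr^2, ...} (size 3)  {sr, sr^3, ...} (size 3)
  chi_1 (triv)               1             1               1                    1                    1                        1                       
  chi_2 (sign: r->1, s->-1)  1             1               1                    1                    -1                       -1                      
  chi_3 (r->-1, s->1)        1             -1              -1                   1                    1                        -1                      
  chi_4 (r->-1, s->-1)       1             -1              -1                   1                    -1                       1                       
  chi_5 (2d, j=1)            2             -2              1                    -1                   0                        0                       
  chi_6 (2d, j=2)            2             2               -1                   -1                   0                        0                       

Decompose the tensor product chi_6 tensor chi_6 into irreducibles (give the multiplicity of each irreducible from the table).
chi_6 tensor chi_6 = chi_1 + chi_2 + chi_6 (all other irreducibles have multiplicity 0).

Derivation: The character of a tensor product is the pointwise product (chi_6 * chi_6)(C) = chi_6(C) * chi_6(C):
  {e}: (2)*(2), {r^3}: (2)*(2), {r^1, r^5}: (-1)*(-1), {r^2, r^4}: (-1)*(-1), {s, sr^2, ...}: (0)*(0), {sr, sr^3, ...}: (0)*(0)
so (chi_6 * chi_6) takes values
  {e} -> 4, {r^3} -> 4, {r^1, r^5} -> 1, {r^2, r^4} -> 1, {s, sr^2, ...} -> 0, {sr, sr^3, ...} -> 0.
Now take the inner product of this character with each irreducible chi from the table, <chi_6*chi_6, chi> = (1/12) sum_C |C| (chi_6*chi_6)(C) conj(chi(C)):
  <chi_6*chi_6, chi_1> = (1/12)[1*(4)*conj(1) + 1*(4)*conj(1) + 2*(1)*conj(1) + 2*(1)*conj(1) + 3*(0)*conj(1) + 3*(0)*conj(1)]
      = (1/12)[(4) + (4) + (2) + (2) + (0) + (0)] = 12/12 = 1
  <chi_6*chi_6, chi_2> = (1/12)[1*(4)*conj(1) + 1*(4)*conj(1) + 2*(1)*conj(1) + 2*(1)*conj(1) + 3*(0)*conj(-1) + 3*(0)*conj(-1)]
      = (1/12)[(4) + (4) + (2) + (2) + (0) + (0)] = 12/12 = 1
  <chi_6*chi_6, chi_3> = (1/12)[1*(4)*conj(1) + 1*(4)*conj(-1) + 2*(1)*conj(-1) + 2*(1)*conj(1) + 3*(0)*conj(1) + 3*(0)*conj(-1)]
      = (1/12)[(4) + (-4) + (-2) + (2) + (0) + (0)] = 0/12 = 0
  <chi_6*chi_6, chi_4> = (1/12)[1*(4)*conj(1) + 1*(4)*conj(-1) + 2*(1)*conj(-1) + 2*(1)*conj(1) + 3*(0)*conj(-1) + 3*(0)*conj(1)]
      = (1/12)[(4) + (-4) + (-2) + (2) + (0) + (0)] = 0/12 = 0
  <chi_6*chi_6, chi_5> = (1/12)[1*(4)*conj(2) + 1*(4)*conj(-2) + 2*(1)*conj(1) + 2*(1)*conj(-1) + 3*(0)*conj(0) + 3*(0)*conj(0)]
      = (1/12)[(8) + (-8) + (2) + (-2) + (0) + (0)] = 0/12 = 0
  <chi_6*chi_6, chi_6> = (1/12)[1*(4)*conj(2) + 1*(4)*conj(2) + 2*(1)*conj(-1) + 2*(1)*conj(-1) + 3*(0)*conj(0) + 3*(0)*conj(0)]
      = (1/12)[(8) + (8) + (-2) + (-2) + (0) + (0)] = 12/12 = 1
Hence the multiplicities are chi_1: 1, chi_2: 1, chi_6: 1. Dimension check: dim(chi_6)*dim(chi_6) = 2*2 = 4 and sum (mult * dim) = 1*1 + 1*1 + 1*2 = 4.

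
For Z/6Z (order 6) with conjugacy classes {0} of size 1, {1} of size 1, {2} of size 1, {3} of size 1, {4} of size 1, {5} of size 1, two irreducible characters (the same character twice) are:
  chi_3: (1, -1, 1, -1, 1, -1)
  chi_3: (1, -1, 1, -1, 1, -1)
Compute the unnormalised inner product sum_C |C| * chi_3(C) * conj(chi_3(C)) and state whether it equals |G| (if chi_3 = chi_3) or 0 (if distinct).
Sum = 6 = |G| = 6; so <chi_3, chi_3> = 1 (norm-1 confirms irreducibility).

Explanation: Compute term by term over conjugacy classes (|C| * chi_3(C) * conj(chi_3(C))):
  1*(1)*conj(1) + 1*(-1)*conj(-1) + 1*(1)*conj(1) + 1*(-1)*conj(-1) + 1*(1)*conj(1) + 1*(-1)*conj(-1)
  = (1) + (1) + (1) + (1) + (1) + (1)
  = 6.
(Exp terms are combined using exp(i*s)*conj(exp(i*t)) = exp(i*(s-t)), and sums of them are collapsed using the identity that for every m > 1 the m distinct m-th roots of unity sum to 0, e.g. 1 + exp(2*I*pi/3) + exp(-2*I*pi/3) = 0.)
Dividing by |G| = 6 gives 6/6 = 1, matching the row-orthogonality relation <chi_3, chi_3> = [chi_3 = chi_3].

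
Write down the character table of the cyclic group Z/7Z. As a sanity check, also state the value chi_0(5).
Character table of Z/7Z (irreps indexed chi_0,...,chi_6 with chi_k(m) = zeta_7^(k*m), zeta_7 = exp(2*pi*i/7)):
  irrep \ class  {0} (size 1)  {1} (size 1)    {2} (size 1)    {3} (size 1)    {4} (size 1)    {5} (size 1)    {6} (size 1)  
  chi_0          1             1               1               1               1               1               1             
  chi_1          1             exp(2*I*pi/7)   exp(4*I*pi/7)   exp(6*I*pi/7)   exp(-6*I*pi/7)  exp(-4*I*pi/7)  exp(-2*I*pi/7)
  chi_2          1             exp(4*I*pi/7)   exp(-6*I*pi/7)  exp(-2*I*pi/7)  exp(2*I*pi/7)   exp(6*I*pi/7)   exp(-4*I*pi/7)
  chi_3          1             exp(6*I*pi/7)   exp(-2*I*pi/7)  exp(4*I*pi/7)   exp(-4*I*pi/7)  exp(2*I*pi/7)   exp(-6*I*pi/7)
  chi_4          1             exp(-6*I*pi/7)  exp(2*I*pi/7)   exp(-4*I*pi/7)  exp(4*I*pi/7)   exp(-2*I*pi/7)  exp(6*I*pi/7) 
  chi_5          1             exp(-4*I*pi/7)  exp(6*I*pi/7)   exp(2*I*pi/7)   exp(-2*I*pi/7)  exp(-6*I*pi/7)  exp(4*I*pi/7) 
  chi_6          1             exp(-2*I*pi/7)  exp(-4*I*pi/7)  exp(-6*I*pi/7)  exp(6*I*pi/7)   exp(4*I*pi/7)   exp(2*I*pi/7) 

Spot check: chi_0(5) = zeta_7^(0*5) = zeta_7^0 = 1.

Details: Z/7Z is abelian, so all 7 irreducible complex representations are 1-dimensional. They are given by chi_k(m) = zeta_7^(k*m) for k = 0,...,6. Row orthogonality: sum_m chi_k(m) conj(chi_l(m)) = 7 * [k = l].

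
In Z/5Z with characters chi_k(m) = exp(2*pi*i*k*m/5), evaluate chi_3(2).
chi_3(2) = zeta_5^6 = exp(2*I*pi/5)

Solution. chi_3(2) = zeta_5^(3*2) = zeta_5^6. Since zeta_5^5 = 1, this equals zeta_5^1 = exp(2*pi*i*1/5) = exp(2*I*pi/5).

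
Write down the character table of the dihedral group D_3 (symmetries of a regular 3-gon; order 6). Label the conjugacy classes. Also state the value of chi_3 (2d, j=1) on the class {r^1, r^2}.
Conjugacy classes: {e} of size 1, {r^1, r^2} of size 2, {s, sr, ..., sr^2} of size 3.
Character table:
  irrep \ class              {e} (size 1)  {r^1, r^2} (size 2)  {s, sr, ..., sr^2} (size 3)
  chi_1 (triv)               1             1                    1                          
  chi_2 (sign: r->1, s->-1)  1             1                    -1                         
  chi_3 (2d, j=1)            2             -1                   0                          

Spot check: chi_3 (2d, j=1) on {r^1, r^2} = -1.

Argument: D_3 has order 2*3 = 6 with 3 conjugacy classes, hence 3 irreducibles. Sum of squared dims 1 + 1 + 4 = 6 = |G|. Linear characters come from the abelianisation; the 2-dimensional irreps have character r^k -> 2*cos(2*pi*j*k/3), reflections -> 0.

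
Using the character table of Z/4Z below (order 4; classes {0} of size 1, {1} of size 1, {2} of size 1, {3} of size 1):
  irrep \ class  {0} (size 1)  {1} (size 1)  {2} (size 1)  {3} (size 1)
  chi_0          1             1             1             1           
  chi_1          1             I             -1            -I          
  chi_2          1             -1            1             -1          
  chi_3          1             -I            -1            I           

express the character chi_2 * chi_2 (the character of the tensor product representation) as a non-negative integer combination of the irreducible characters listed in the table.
chi_2 tensor chi_2 = chi_0 (all other irreducibles have multiplicity 0).

Details: The character of a tensor product is the pointwise product (chi_2 * chi_2)(C) = chi_2(C) * chi_2(C):
  {0}: (1)*(1), {1}: (-1)*(-1), {2}: (1)*(1), {3}: (-1)*(-1)
so (chi_2 * chi_2) takes values
  {0} -> 1, {1} -> 1, {2} -> 1, {3} -> 1.
Now take the inner product of this character with each irreducible chi from the table, <chi_2*chi_2, chi> = (1/4) sum_C |C| (chi_2*chi_2)(C) conj(chi(C)):
  <chi_2*chi_2, chi_0> = (1/4)[1*(1)*conj(1) + 1*(1)*conj(1) + 1*(1)*conj(1) + 1*(1)*conj(1)]
      = (1/4)[(1) + (1) + (1) + (1)] = 4/4 = 1
  <chi_2*chi_2, chi_1> = (1/4)[1*(1)*conj(1) + 1*(1)*conj(I) + 1*(1)*conj(-1) + 1*(1)*conj(-I)]
      = (1/4)[(1) + (-I) + (-1) + (I)] = 0/4 = 0
  <chi_2*chi_2, chi_2> = (1/4)[1*(1)*conj(1) + 1*(1)*conj(-1) + 1*(1)*conj(1) + 1*(1)*conj(-1)]
      = (1/4)[(1) + (-1) + (1) + (-1)] = 0/4 = 0
  <chi_2*chi_2, chi_3> = (1/4)[1*(1)*conj(1) + 1*(1)*conj(-I) + 1*(1)*conj(-1) + 1*(1)*conj(I)]
      = (1/4)[(1) + (I) + (-1) + (-I)] = 0/4 = 0
(Exp terms are combined using exp(i*s)*conj(exp(i*t)) = exp(i*(s-t)), and sums of them are collapsed using the identity that for every m > 1 the m distinct m-th roots of unity sum to 0, e.g. 1 + exp(2*I*pi/3) + exp(-2*I*pi/3) = 0.)
Hence the multiplicities are chi_0: 1. Dimension check: dim(chi_2)*dim(chi_2) = 1*1 = 1 and sum (mult * dim) = 1*1 = 1.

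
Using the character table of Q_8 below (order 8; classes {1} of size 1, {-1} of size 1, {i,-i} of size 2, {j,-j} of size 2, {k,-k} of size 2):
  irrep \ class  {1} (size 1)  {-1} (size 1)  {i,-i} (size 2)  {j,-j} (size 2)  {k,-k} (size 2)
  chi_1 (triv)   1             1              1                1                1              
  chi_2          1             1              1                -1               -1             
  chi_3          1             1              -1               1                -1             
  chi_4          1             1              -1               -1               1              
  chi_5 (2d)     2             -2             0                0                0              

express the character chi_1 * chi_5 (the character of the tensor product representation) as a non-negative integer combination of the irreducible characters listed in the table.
chi_1 tensor chi_5 = chi_5 (all other irreducibles have multiplicity 0).

Why: The character of a tensor product is the pointwise product (chi_1 * chi_5)(C) = chi_1(C) * chi_5(C):
  {1}: (1)*(2), {-1}: (1)*(-2), {i,-i}: (1)*(0), {j,-j}: (1)*(0), {k,-k}: (1)*(0)
so (chi_1 * chi_5) takes values
  {1} -> 2, {-1} -> -2, {i,-i} -> 0, {j,-j} -> 0, {k,-k} -> 0.
Now take the inner product of this character with each irreducible chi from the table, <chi_1*chi_5, chi> = (1/8) sum_C |C| (chi_1*chi_5)(C) conj(chi(C)):
  <chi_1*chi_5, chi_1> = (1/8)[1*(2)*conj(1) + 1*(-2)*conj(1) + 2*(0)*conj(1) + 2*(0)*conj(1) + 2*(0)*conj(1)]
      = (1/8)[(2) + (-2) + (0) + (0) + (0)] = 0/8 = 0
  <chi_1*chi_5, chi_2> = (1/8)[1*(2)*conj(1) + 1*(-2)*conj(1) + 2*(0)*conj(1) + 2*(0)*conj(-1) + 2*(0)*conj(-1)]
      = (1/8)[(2) + (-2) + (0) + (0) + (0)] = 0/8 = 0
  <chi_1*chi_5, chi_3> = (1/8)[1*(2)*conj(1) + 1*(-2)*conj(1) + 2*(0)*conj(-1) + 2*(0)*conj(1) + 2*(0)*conj(-1)]
      = (1/8)[(2) + (-2) + (0) + (0) + (0)] = 0/8 = 0
  <chi_1*chi_5, chi_4> = (1/8)[1*(2)*conj(1) + 1*(-2)*conj(1) + 2*(0)*conj(-1) + 2*(0)*conj(-1) + 2*(0)*conj(1)]
      = (1/8)[(2) + (-2) + (0) + (0) + (0)] = 0/8 = 0
  <chi_1*chi_5, chi_5> = (1/8)[1*(2)*conj(2) + 1*(-2)*conj(-2) + 2*(0)*conj(0) + 2*(0)*conj(0) + 2*(0)*conj(0)]
      = (1/8)[(4) + (4) + (0) + (0) + (0)] = 8/8 = 1
Hence the multiplicities are chi_5: 1. Dimension check: dim(chi_1)*dim(chi_5) = 1*2 = 2 and sum (mult * dim) = 1*2 = 2.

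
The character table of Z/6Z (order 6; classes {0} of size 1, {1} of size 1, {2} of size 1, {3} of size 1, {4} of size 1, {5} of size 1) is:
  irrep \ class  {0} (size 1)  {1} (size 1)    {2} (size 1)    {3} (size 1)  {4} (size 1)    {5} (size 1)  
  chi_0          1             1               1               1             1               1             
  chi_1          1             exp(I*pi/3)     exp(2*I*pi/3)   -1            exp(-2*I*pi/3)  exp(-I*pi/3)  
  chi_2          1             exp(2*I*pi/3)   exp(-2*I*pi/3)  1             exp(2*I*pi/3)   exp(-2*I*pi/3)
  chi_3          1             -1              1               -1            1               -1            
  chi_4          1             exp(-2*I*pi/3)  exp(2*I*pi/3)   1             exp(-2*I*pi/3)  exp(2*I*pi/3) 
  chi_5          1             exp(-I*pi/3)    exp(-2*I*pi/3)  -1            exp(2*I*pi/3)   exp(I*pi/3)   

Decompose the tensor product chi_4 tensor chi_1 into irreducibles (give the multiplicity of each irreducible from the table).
chi_4 tensor chi_1 = chi_5 (all other irreducibles have multiplicity 0).

Explanation: The character of a tensor product is the pointwise product (chi_4 * chi_1)(C) = chi_4(C) * chi_1(C):
  {0}: (1)*(1), {1}: (exp(-2*I*pi/3))*(exp(I*pi/3)), {2}: (exp(2*I*pi/3))*(exp(2*I*pi/3)), {3}: (1)*(-1), {4}: (exp(-2*I*pi/3))*(exp(-2*I*pi/3)), {5}: (exp(2*I*pi/3))*(exp(-I*pi/3))
so (chi_4 * chi_1) takes values
  {0} -> 1, {1} -> exp(-I*pi/3), {2} -> exp(-2*I*pi/3), {3} -> -1, {4} -> exp(2*I*pi/3), {5} -> exp(I*pi/3).
Now take the inner product of this character with each irreducible chi from the table, <chi_4*chi_1, chi> = (1/6) sum_C |C| (chi_4*chi_1)(C) conj(chi(C)):
  <chi_4*chi_1, chi_0> = (1/6)[1*(1)*conj(1) + 1*(exp(-I*pi/3))*conj(1) + 1*(exp(-2*I*pi/3))*conj(1) + 1*(-1)*conj(1) + 1*(exp(2*I*pi/3))*conj(1) + 1*(exp(I*pi/3))*conj(1)]
      = (1/6)[(1) + (exp(-I*pi/3)) + (exp(-2*I*pi/3)) + (-1) + (exp(2*I*pi/3)) + (exp(I*pi/3))] = 0/6 = 0
  <chi_4*chi_1, chi_1> = (1/6)[1*(1)*conj(1) + 1*(exp(-I*pi/3))*conj(exp(I*pi/3)) + 1*(exp(-2*I*pi/3))*conj(exp(2*I*pi/3)) + 1*(-1)*conj(-1) + 1*(exp(2*I*pi/3))*conj(exp(-2*I*pi/3)) + 1*(exp(I*pi/3))*conj(exp(-I*pi/3))]
      = (1/6)[(1) + (exp(-2*I*pi/3)) + (exp(2*I*pi/3)) + (1) + (exp(-2*I*pi/3)) + (exp(2*I*pi/3))] = 0/6 = 0
  <chi_4*chi_1, chi_2> = (1/6)[1*(1)*conj(1) + 1*(exp(-I*pi/3))*conj(exp(2*I*pi/3)) + 1*(exp(-2*I*pi/3))*conj(exp(-2*I*pi/3)) + 1*(-1)*conj(1) + 1*(exp(2*I*pi/3))*conj(exp(2*I*pi/3)) + 1*(exp(I*pi/3))*conj(exp(-2*I*pi/3))]
      = (1/6)[(1) + (-1) + (1) + (-1) + (1) + (-1)] = 0/6 = 0
  <chi_4*chi_1, chi_3> = (1/6)[1*(1)*conj(1) + 1*(exp(-I*pi/3))*conj(-1) + 1*(exp(-2*I*pi/3))*conj(1) + 1*(-1)*conj(-1) + 1*(exp(2*I*pi/3))*conj(1) + 1*(exp(I*pi/3))*conj(-1)]
      = (1/6)[(1) + (-exp(-I*pi/3)) + (exp(-2*I*pi/3)) + (1) + (exp(2*I*pi/3)) + (-exp(I*pi/3))] = 0/6 = 0
  <chi_4*chi_1, chi_4> = (1/6)[1*(1)*conj(1) + 1*(exp(-I*pi/3))*conj(exp(-2*I*pi/3)) + 1*(exp(-2*I*pi/3))*conj(exp(2*I*pi/3)) + 1*(-1)*conj(1) + 1*(exp(2*I*pi/3))*conj(exp(-2*I*pi/3)) + 1*(exp(I*pi/3))*conj(exp(2*I*pi/3))]
      = (1/6)[(1) + (exp(I*pi/3)) + (exp(2*I*pi/3)) + (-1) + (exp(-2*I*pi/3)) + (exp(-I*pi/3))] = 0/6 = 0
  <chi_4*chi_1, chi_5> = (1/6)[1*(1)*conj(1) + 1*(exp(-I*pi/3))*conj(exp(-I*pi/3)) + 1*(exp(-2*I*pi/3))*conj(exp(-2*I*pi/3)) + 1*(-1)*conj(-1) + 1*(exp(2*I*pi/3))*conj(exp(2*I*pi/3)) + 1*(exp(I*pi/3))*conj(exp(I*pi/3))]
      = (1/6)[(1) + (1) + (1) + (1) + (1) + (1)] = 6/6 = 1
(Exp terms are combined using exp(i*s)*conj(exp(i*t)) = exp(i*(s-t)), and sums of them are collapsed using the identity that for every m > 1 the m distinct m-th roots of unity sum to 0, e.g. 1 + exp(2*I*pi/3) + exp(-2*I*pi/3) = 0.)
Hence the multiplicities are chi_5: 1. Dimension check: dim(chi_4)*dim(chi_1) = 1*1 = 1 and sum (mult * dim) = 1*1 = 1.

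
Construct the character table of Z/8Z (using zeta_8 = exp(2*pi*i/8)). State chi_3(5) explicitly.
Character table of Z/8Z (irreps indexed chi_0,...,chi_7 with chi_k(m) = zeta_8^(k*m), zeta_8 = exp(2*pi*i/8)):
  irrep \ class  {0} (size 1)  {1} (size 1)    {2} (size 1)  {3} (size 1)    {4} (size 1)  {5} (size 1)    {6} (size 1)  {7} (size 1)  
  chi_0          1             1               1             1               1             1               1             1             
  chi_1          1             exp(I*pi/4)     I             exp(3*I*pi/4)   -1            exp(-3*I*pi/4)  -I            exp(-I*pi/4)  
  chi_2          1             I               -1            -I              1             I               -1            -I            
  chi_3          1             exp(3*I*pi/4)   -I            exp(I*pi/4)     -1            exp(-I*pi/4)    I             exp(-3*I*pi/4)
  chi_4          1             -1              1             -1              1             -1              1             -1            
  chi_5          1             exp(-3*I*pi/4)  I             exp(-I*pi/4)    -1            exp(I*pi/4)     -I            exp(3*I*pi/4) 
  chi_6          1             -I              -1            I               1             -I              -1            I             
  chi_7          1             exp(-I*pi/4)    -I            exp(-3*I*pi/4)  -1            exp(3*I*pi/4)   I             exp(I*pi/4)   

Spot check: chi_3(5) = zeta_8^(3*5) = zeta_8^15 = exp(-I*pi/4).

Reasoning: Z/8Z is abelian, so all 8 irreducible complex representations are 1-dimensional. They are given by chi_k(m) = zeta_8^(k*m) for k = 0,...,7. Row orthogonality: sum_m chi_k(m) conj(chi_l(m)) = 8 * [k = l].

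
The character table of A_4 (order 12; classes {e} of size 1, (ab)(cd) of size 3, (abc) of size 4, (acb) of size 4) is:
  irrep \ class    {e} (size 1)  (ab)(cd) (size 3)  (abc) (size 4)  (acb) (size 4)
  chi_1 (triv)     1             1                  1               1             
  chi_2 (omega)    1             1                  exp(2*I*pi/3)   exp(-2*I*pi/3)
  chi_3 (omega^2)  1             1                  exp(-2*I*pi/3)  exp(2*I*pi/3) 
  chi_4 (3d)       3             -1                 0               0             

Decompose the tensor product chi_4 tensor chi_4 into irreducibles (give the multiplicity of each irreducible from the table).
chi_4 tensor chi_4 = chi_1 + chi_2 + chi_3 + 2*chi_4 (all other irreducibles have multiplicity 0).

Justification: The character of a tensor product is the pointwise product (chi_4 * chi_4)(C) = chi_4(C) * chi_4(C):
  {e}: (3)*(3), (ab)(cd): (-1)*(-1), (abc): (0)*(0), (acb): (0)*(0)
so (chi_4 * chi_4) takes values
  {e} -> 9, (ab)(cd) -> 1, (abc) -> 0, (acb) -> 0.
Now take the inner product of this character with each irreducible chi from the table, <chi_4*chi_4, chi> = (1/12) sum_C |C| (chi_4*chi_4)(C) conj(chi(C)):
  <chi_4*chi_4, chi_1> = (1/12)[1*(9)*conj(1) + 3*(1)*conj(1) + 4*(0)*conj(1) + 4*(0)*conj(1)]
      = (1/12)[(9) + (3) + (0) + (0)] = 12/12 = 1
  <chi_4*chi_4, chi_2> = (1/12)[1*(9)*conj(1) + 3*(1)*conj(1) + 4*(0)*conj(exp(2*I*pi/3)) + 4*(0)*conj(exp(-2*I*pi/3))]
      = (1/12)[(9) + (3) + (0) + (0)] = 12/12 = 1
  <chi_4*chi_4, chi_3> = (1/12)[1*(9)*conj(1) + 3*(1)*conj(1) + 4*(0)*conj(exp(-2*I*pi/3)) + 4*(0)*conj(exp(2*I*pi/3))]
      = (1/12)[(9) + (3) + (0) + (0)] = 12/12 = 1
  <chi_4*chi_4, chi_4> = (1/12)[1*(9)*conj(3) + 3*(1)*conj(-1) + 4*(0)*conj(0) + 4*(0)*conj(0)]
      = (1/12)[(27) + (-3) + (0) + (0)] = 24/12 = 2
(Exp terms are combined using exp(i*s)*conj(exp(i*t)) = exp(i*(s-t)), and sums of them are collapsed using the identity that for every m > 1 the m distinct m-th roots of unity sum to 0, e.g. 1 + exp(2*I*pi/3) + exp(-2*I*pi/3) = 0.)
Hence the multiplicities are chi_1: 1, chi_2: 1, chi_3: 1, chi_4: 2. Dimension check: dim(chi_4)*dim(chi_4) = 3*3 = 9 and sum (mult * dim) = 1*1 + 1*1 + 1*1 + 2*3 = 9.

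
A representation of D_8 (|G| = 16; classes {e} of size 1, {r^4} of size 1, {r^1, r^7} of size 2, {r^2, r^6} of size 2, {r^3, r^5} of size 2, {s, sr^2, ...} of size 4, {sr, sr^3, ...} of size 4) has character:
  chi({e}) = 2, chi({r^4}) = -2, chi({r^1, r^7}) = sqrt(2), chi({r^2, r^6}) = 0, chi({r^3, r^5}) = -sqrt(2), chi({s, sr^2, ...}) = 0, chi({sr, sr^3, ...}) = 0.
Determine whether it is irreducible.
Irreducible: <chi, chi> = 1.

Explanation: <chi, chi> = (1/|G|) sum_C |C| * |chi(C)|^2 = (1/16)[1*|2|^2 + 1*|-2|^2 + 2*|sqrt(2)|^2 + 2*|0|^2 + 2*|-sqrt(2)|^2 + 4*|0|^2 + 4*|0|^2]
  = (1/16)[(4) + (4) + (4) + (0) + (4) + (0) + (0)] = 16/16 = 1.
A character is irreducible iff <chi, chi> = 1, so this representation is irreducible.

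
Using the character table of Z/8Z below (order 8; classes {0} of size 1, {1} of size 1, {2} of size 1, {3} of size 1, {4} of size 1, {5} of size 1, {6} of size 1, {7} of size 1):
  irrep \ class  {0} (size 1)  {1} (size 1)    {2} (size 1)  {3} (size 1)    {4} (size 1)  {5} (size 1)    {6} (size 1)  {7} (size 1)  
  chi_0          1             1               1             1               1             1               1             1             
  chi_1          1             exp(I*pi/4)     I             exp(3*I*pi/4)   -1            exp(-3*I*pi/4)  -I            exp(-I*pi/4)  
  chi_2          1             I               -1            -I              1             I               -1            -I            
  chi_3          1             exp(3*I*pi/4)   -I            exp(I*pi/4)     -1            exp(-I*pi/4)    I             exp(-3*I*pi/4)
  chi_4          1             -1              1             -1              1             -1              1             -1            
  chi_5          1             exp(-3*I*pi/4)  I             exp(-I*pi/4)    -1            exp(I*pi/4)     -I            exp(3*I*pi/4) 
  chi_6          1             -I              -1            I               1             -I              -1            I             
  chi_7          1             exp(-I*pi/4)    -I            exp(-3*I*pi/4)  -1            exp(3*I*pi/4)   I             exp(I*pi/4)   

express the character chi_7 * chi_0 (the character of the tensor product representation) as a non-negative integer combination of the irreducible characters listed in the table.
chi_7 tensor chi_0 = chi_7 (all other irreducibles have multiplicity 0).

Explanation: The character of a tensor product is the pointwise product (chi_7 * chi_0)(C) = chi_7(C) * chi_0(C):
  {0}: (1)*(1), {1}: (exp(-I*pi/4))*(1), {2}: (-I)*(1), {3}: (exp(-3*I*pi/4))*(1), {4}: (-1)*(1), {5}: (exp(3*I*pi/4))*(1), {6}: (I)*(1), {7}: (exp(I*pi/4))*(1)
so (chi_7 * chi_0) takes values
  {0} -> 1, {1} -> exp(-I*pi/4), {2} -> -I, {3} -> exp(-3*I*pi/4), {4} -> -1, {5} -> exp(3*I*pi/4), {6} -> I, {7} -> exp(I*pi/4).
Now take the inner product of this character with each irreducible chi from the table, <chi_7*chi_0, chi> = (1/8) sum_C |C| (chi_7*chi_0)(C) conj(chi(C)):
  <chi_7*chi_0, chi_0> = (1/8)[1*(1)*conj(1) + 1*(exp(-I*pi/4))*conj(1) + 1*(-I)*conj(1) + 1*(exp(-3*I*pi/4))*conj(1) + 1*(-1)*conj(1) + 1*(exp(3*I*pi/4))*conj(1) + 1*(I)*conj(1) + 1*(exp(I*pi/4))*conj(1)]
      = (1/8)[(1) + (exp(-I*pi/4)) + (-I) + (exp(-3*I*pi/4)) + (-1) + (exp(3*I*pi/4)) + (I) + (exp(I*pi/4))] = 0/8 = 0
  <chi_7*chi_0, chi_1> = (1/8)[1*(1)*conj(1) + 1*(exp(-I*pi/4))*conj(exp(I*pi/4)) + 1*(-I)*conj(I) + 1*(exp(-3*I*pi/4))*conj(exp(3*I*pi/4)) + 1*(-1)*conj(-1) + 1*(exp(3*I*pi/4))*conj(exp(-3*I*pi/4)) + 1*(I)*conj(-I) + 1*(exp(I*pi/4))*conj(exp(-I*pi/4))]
      = (1/8)[(1) + (-I) + (-1) + (I) + (1) + (-I) + (-1) + (I)] = 0/8 = 0
  <chi_7*chi_0, chi_2> = (1/8)[1*(1)*conj(1) + 1*(exp(-I*pi/4))*conj(I) + 1*(-I)*conj(-1) + 1*(exp(-3*I*pi/4))*conj(-I) + 1*(-1)*conj(1) + 1*(exp(3*I*pi/4))*conj(I) + 1*(I)*conj(-1) + 1*(exp(I*pi/4))*conj(-I)]
      = (1/8)[(1) + (-exp(I*pi/4)) + (I) + (exp(-I*pi/4)) + (-1) + (-exp(-3*I*pi/4)) + (-I) + (exp(3*I*pi/4))] = 0/8 = 0
  <chi_7*chi_0, chi_3> = (1/8)[1*(1)*conj(1) + 1*(exp(-I*pi/4))*conj(exp(3*I*pi/4)) + 1*(-I)*conj(-I) + 1*(exp(-3*I*pi/4))*conj(exp(I*pi/4)) + 1*(-1)*conj(-1) + 1*(exp(3*I*pi/4))*conj(exp(-I*pi/4)) + 1*(I)*conj(I) + 1*(exp(I*pi/4))*conj(exp(-3*I*pi/4))]
      = (1/8)[(1) + (-1) + (1) + (-1) + (1) + (-1) + (1) + (-1)] = 0/8 = 0
  <chi_7*chi_0, chi_4> = (1/8)[1*(1)*conj(1) + 1*(exp(-I*pi/4))*conj(-1) + 1*(-I)*conj(1) + 1*(exp(-3*I*pi/4))*conj(-1) + 1*(-1)*conj(1) + 1*(exp(3*I*pi/4))*conj(-1) + 1*(I)*conj(1) + 1*(exp(I*pi/4))*conj(-1)]
      = (1/8)[(1) + (-exp(-I*pi/4)) + (-I) + (-exp(-3*I*pi/4)) + (-1) + (-exp(3*I*pi/4)) + (I) + (-exp(I*pi/4))] = 0/8 = 0
  <chi_7*chi_0, chi_5> = (1/8)[1*(1)*conj(1) + 1*(exp(-I*pi/4))*conj(exp(-3*I*pi/4)) + 1*(-I)*conj(I) + 1*(exp(-3*I*pi/4))*conj(exp(-I*pi/4)) + 1*(-1)*conj(-1) + 1*(exp(3*I*pi/4))*conj(exp(I*pi/4)) + 1*(I)*conj(-I) + 1*(exp(I*pi/4))*conj(exp(3*I*pi/4))]
      = (1/8)[(1) + (I) + (-1) + (-I) + (1) + (I) + (-1) + (-I)] = 0/8 = 0
  <chi_7*chi_0, chi_6> = (1/8)[1*(1)*conj(1) + 1*(exp(-I*pi/4))*conj(-I) + 1*(-I)*conj(-1) + 1*(exp(-3*I*pi/4))*conj(I) + 1*(-1)*conj(1) + 1*(exp(3*I*pi/4))*conj(-I) + 1*(I)*conj(-1) + 1*(exp(I*pi/4))*conj(I)]
      = (1/8)[(1) + (exp(I*pi/4)) + (I) + (-exp(-I*pi/4)) + (-1) + (exp(-3*I*pi/4)) + (-I) + (-exp(3*I*pi/4))] = 0/8 = 0
  <chi_7*chi_0, chi_7> = (1/8)[1*(1)*conj(1) + 1*(exp(-I*pi/4))*conj(exp(-I*pi/4)) + 1*(-I)*conj(-I) + 1*(exp(-3*I*pi/4))*conj(exp(-3*I*pi/4)) + 1*(-1)*conj(-1) + 1*(exp(3*I*pi/4))*conj(exp(3*I*pi/4)) + 1*(I)*conj(I) + 1*(exp(I*pi/4))*conj(exp(I*pi/4))]
      = (1/8)[(1) + (1) + (1) + (1) + (1) + (1) + (1) + (1)] = 8/8 = 1
(Exp terms are combined using exp(i*s)*conj(exp(i*t)) = exp(i*(s-t)), and sums of them are collapsed using the identity that for every m > 1 the m distinct m-th roots of unity sum to 0, e.g. 1 + exp(2*I*pi/3) + exp(-2*I*pi/3) = 0.)
Hence the multiplicities are chi_7: 1. Dimension check: dim(chi_7)*dim(chi_0) = 1*1 = 1 and sum (mult * dim) = 1*1 = 1.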